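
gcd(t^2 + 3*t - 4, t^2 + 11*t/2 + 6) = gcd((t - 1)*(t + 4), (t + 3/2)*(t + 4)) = t + 4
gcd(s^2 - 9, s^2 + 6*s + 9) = s + 3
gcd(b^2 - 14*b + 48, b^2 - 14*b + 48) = b^2 - 14*b + 48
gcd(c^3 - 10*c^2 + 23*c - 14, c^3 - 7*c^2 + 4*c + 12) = c - 2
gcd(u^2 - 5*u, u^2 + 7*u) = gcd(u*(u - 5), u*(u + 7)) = u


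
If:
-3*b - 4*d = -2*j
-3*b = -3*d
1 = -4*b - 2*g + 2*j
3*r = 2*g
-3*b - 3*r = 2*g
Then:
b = 2/9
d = 2/9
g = -1/6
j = 7/9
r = -1/9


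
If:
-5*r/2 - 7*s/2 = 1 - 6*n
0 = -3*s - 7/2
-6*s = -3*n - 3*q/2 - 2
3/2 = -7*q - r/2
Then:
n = -2393/768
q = 89/384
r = -1199/192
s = -7/6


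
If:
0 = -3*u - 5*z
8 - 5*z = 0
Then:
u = -8/3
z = 8/5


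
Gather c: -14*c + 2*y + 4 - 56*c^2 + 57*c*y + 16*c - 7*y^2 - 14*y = -56*c^2 + c*(57*y + 2) - 7*y^2 - 12*y + 4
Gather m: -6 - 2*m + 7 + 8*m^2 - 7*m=8*m^2 - 9*m + 1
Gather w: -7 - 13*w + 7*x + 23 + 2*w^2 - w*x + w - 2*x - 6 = 2*w^2 + w*(-x - 12) + 5*x + 10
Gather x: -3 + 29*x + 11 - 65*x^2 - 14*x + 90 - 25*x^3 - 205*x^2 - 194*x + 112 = -25*x^3 - 270*x^2 - 179*x + 210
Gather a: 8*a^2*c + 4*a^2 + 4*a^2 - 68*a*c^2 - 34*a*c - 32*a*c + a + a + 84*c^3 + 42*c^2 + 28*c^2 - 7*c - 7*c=a^2*(8*c + 8) + a*(-68*c^2 - 66*c + 2) + 84*c^3 + 70*c^2 - 14*c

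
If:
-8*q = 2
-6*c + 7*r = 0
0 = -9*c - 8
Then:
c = -8/9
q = -1/4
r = -16/21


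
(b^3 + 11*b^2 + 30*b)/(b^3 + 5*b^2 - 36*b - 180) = b/(b - 6)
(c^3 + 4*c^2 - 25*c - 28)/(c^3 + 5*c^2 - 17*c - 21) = (c - 4)/(c - 3)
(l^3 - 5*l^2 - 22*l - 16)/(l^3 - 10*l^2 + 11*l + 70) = (l^2 - 7*l - 8)/(l^2 - 12*l + 35)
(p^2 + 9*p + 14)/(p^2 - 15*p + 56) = (p^2 + 9*p + 14)/(p^2 - 15*p + 56)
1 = 1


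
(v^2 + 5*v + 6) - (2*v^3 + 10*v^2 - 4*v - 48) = -2*v^3 - 9*v^2 + 9*v + 54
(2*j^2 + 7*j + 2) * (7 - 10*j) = -20*j^3 - 56*j^2 + 29*j + 14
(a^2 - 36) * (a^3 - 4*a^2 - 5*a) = a^5 - 4*a^4 - 41*a^3 + 144*a^2 + 180*a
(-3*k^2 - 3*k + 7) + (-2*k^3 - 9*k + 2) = -2*k^3 - 3*k^2 - 12*k + 9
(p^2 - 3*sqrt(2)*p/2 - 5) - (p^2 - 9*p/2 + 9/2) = -3*sqrt(2)*p/2 + 9*p/2 - 19/2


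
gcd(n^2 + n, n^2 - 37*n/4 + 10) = 1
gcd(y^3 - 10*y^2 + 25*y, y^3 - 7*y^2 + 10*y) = y^2 - 5*y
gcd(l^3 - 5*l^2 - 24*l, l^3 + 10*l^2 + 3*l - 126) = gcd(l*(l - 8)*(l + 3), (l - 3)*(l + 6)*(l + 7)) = 1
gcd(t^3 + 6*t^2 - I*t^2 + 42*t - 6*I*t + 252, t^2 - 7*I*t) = t - 7*I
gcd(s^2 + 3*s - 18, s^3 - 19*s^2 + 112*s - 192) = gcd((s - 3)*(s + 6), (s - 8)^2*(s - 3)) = s - 3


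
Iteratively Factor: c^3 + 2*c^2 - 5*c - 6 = (c - 2)*(c^2 + 4*c + 3) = (c - 2)*(c + 3)*(c + 1)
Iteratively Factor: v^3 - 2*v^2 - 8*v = (v + 2)*(v^2 - 4*v) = v*(v + 2)*(v - 4)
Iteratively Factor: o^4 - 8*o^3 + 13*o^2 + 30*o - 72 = (o - 3)*(o^3 - 5*o^2 - 2*o + 24) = (o - 3)*(o + 2)*(o^2 - 7*o + 12) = (o - 3)^2*(o + 2)*(o - 4)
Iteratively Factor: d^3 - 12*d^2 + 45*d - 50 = (d - 5)*(d^2 - 7*d + 10) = (d - 5)*(d - 2)*(d - 5)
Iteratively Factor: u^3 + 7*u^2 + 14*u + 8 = (u + 1)*(u^2 + 6*u + 8) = (u + 1)*(u + 2)*(u + 4)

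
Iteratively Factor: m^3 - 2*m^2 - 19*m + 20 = (m - 1)*(m^2 - m - 20) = (m - 5)*(m - 1)*(m + 4)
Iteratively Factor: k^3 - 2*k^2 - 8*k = (k + 2)*(k^2 - 4*k) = (k - 4)*(k + 2)*(k)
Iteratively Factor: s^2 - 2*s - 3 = (s + 1)*(s - 3)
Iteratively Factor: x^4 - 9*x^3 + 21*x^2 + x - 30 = (x - 3)*(x^3 - 6*x^2 + 3*x + 10) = (x - 5)*(x - 3)*(x^2 - x - 2) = (x - 5)*(x - 3)*(x + 1)*(x - 2)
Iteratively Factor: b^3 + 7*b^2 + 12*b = (b)*(b^2 + 7*b + 12) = b*(b + 4)*(b + 3)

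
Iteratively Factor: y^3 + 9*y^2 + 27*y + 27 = (y + 3)*(y^2 + 6*y + 9) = (y + 3)^2*(y + 3)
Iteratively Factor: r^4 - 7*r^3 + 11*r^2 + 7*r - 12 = (r + 1)*(r^3 - 8*r^2 + 19*r - 12) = (r - 1)*(r + 1)*(r^2 - 7*r + 12) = (r - 4)*(r - 1)*(r + 1)*(r - 3)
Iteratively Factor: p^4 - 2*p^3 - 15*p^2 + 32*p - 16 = (p + 4)*(p^3 - 6*p^2 + 9*p - 4) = (p - 1)*(p + 4)*(p^2 - 5*p + 4) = (p - 1)^2*(p + 4)*(p - 4)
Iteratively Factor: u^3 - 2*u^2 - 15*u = (u - 5)*(u^2 + 3*u) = (u - 5)*(u + 3)*(u)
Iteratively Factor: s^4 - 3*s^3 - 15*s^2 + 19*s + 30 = (s + 3)*(s^3 - 6*s^2 + 3*s + 10) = (s + 1)*(s + 3)*(s^2 - 7*s + 10) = (s - 5)*(s + 1)*(s + 3)*(s - 2)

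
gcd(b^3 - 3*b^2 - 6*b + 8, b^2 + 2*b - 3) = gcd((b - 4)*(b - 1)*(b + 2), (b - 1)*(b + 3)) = b - 1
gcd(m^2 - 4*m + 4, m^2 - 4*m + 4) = m^2 - 4*m + 4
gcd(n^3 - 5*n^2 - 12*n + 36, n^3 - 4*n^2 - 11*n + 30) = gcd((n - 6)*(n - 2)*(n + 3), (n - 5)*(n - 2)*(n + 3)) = n^2 + n - 6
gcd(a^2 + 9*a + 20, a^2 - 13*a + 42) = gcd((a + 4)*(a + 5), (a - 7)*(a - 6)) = 1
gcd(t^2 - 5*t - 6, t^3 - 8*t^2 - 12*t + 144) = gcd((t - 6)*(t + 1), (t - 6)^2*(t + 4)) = t - 6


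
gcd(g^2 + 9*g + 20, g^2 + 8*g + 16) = g + 4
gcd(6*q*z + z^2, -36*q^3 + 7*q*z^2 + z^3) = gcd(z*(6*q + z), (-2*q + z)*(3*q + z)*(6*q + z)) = 6*q + z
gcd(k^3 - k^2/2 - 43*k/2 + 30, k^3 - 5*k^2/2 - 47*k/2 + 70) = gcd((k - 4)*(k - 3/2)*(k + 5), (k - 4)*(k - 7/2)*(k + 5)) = k^2 + k - 20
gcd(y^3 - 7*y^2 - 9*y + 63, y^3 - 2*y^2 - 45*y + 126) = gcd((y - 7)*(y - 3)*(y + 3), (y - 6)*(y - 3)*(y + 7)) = y - 3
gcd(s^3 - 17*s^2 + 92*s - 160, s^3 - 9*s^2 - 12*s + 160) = s^2 - 13*s + 40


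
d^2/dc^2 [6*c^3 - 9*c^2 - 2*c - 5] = 36*c - 18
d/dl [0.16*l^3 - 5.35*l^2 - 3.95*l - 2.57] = 0.48*l^2 - 10.7*l - 3.95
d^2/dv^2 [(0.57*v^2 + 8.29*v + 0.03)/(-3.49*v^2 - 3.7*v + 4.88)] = (-187.225238*v^3 - 60.4391220000001*v^2 - 849.456228*v - 328.360168)/(42.508549*v^6 + 135.19911*v^5 - 34.982364*v^4 - 327.43964*v^3 + 48.9151679999999*v^2 + 264.33984*v - 116.214272)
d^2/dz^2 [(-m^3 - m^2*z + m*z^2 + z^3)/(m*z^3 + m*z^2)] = 2*(-6*m^3*z^2 - 8*m^3*z - 3*m^3 - 3*m^2*z^3 - 3*m^2*z^2 - m^2*z + m*z^4 - z^4)/(m*z^4*(z^3 + 3*z^2 + 3*z + 1))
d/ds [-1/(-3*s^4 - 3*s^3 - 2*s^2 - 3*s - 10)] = (-12*s^3 - 9*s^2 - 4*s - 3)/(3*s^4 + 3*s^3 + 2*s^2 + 3*s + 10)^2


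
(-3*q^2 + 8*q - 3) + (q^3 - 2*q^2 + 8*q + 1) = q^3 - 5*q^2 + 16*q - 2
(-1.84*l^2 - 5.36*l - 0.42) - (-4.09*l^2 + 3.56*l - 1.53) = 2.25*l^2 - 8.92*l + 1.11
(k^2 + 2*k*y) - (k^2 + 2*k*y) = 0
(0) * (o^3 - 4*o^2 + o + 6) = 0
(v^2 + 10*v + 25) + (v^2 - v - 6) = 2*v^2 + 9*v + 19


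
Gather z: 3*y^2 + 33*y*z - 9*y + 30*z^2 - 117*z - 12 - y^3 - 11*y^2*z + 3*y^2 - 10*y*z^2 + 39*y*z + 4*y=-y^3 + 6*y^2 - 5*y + z^2*(30 - 10*y) + z*(-11*y^2 + 72*y - 117) - 12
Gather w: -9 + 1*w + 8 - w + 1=0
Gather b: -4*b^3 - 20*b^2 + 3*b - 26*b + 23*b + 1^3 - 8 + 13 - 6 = -4*b^3 - 20*b^2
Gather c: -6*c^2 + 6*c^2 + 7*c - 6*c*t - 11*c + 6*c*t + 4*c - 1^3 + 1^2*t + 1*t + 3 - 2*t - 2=0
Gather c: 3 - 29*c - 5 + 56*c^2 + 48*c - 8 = 56*c^2 + 19*c - 10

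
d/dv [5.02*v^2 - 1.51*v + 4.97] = 10.04*v - 1.51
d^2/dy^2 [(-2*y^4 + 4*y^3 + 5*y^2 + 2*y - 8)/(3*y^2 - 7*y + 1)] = 2*(-18*y^6 + 126*y^5 - 312*y^4 + 419*y^3 - 357*y^2 + 498*y - 349)/(27*y^6 - 189*y^5 + 468*y^4 - 469*y^3 + 156*y^2 - 21*y + 1)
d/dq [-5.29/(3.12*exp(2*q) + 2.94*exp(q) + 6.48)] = (33.0096*exp(q) + 15.5526)*exp(q)/(3.12*exp(2*q) + 2.94*exp(q) + 6.48)^2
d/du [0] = 0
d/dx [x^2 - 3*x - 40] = 2*x - 3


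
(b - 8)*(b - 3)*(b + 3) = b^3 - 8*b^2 - 9*b + 72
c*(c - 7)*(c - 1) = c^3 - 8*c^2 + 7*c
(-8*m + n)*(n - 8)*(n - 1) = -8*m*n^2 + 72*m*n - 64*m + n^3 - 9*n^2 + 8*n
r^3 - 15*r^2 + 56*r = r*(r - 8)*(r - 7)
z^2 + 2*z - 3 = (z - 1)*(z + 3)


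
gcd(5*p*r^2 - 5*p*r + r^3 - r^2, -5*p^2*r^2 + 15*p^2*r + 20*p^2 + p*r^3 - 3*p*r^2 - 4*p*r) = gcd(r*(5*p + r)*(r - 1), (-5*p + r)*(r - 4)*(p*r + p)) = 1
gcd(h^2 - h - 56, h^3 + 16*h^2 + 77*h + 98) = h + 7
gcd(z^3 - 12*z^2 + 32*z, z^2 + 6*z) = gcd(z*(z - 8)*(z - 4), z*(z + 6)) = z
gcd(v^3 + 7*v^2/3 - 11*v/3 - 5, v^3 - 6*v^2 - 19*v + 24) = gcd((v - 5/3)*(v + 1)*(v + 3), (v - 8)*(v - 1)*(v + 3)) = v + 3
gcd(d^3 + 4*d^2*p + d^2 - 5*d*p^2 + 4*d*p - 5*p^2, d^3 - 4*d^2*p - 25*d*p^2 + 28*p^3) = -d + p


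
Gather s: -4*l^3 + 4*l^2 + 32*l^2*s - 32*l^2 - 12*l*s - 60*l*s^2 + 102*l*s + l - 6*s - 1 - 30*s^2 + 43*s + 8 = -4*l^3 - 28*l^2 + l + s^2*(-60*l - 30) + s*(32*l^2 + 90*l + 37) + 7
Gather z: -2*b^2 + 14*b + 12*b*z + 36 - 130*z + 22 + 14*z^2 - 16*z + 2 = -2*b^2 + 14*b + 14*z^2 + z*(12*b - 146) + 60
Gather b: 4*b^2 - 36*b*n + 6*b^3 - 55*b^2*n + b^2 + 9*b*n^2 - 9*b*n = 6*b^3 + b^2*(5 - 55*n) + b*(9*n^2 - 45*n)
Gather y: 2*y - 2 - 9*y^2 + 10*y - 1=-9*y^2 + 12*y - 3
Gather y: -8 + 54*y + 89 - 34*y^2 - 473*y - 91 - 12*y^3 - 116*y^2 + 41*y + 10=-12*y^3 - 150*y^2 - 378*y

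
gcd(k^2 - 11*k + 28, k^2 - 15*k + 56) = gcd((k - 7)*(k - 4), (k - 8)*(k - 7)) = k - 7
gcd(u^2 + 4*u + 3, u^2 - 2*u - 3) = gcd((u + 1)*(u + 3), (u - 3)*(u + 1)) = u + 1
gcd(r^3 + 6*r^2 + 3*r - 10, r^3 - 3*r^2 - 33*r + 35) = r^2 + 4*r - 5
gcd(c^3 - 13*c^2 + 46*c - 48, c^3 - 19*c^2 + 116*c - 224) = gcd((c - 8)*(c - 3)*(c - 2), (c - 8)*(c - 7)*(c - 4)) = c - 8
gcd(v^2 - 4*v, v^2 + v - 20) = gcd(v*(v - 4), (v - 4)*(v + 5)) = v - 4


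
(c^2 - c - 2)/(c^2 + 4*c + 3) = (c - 2)/(c + 3)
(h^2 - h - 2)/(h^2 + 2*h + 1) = (h - 2)/(h + 1)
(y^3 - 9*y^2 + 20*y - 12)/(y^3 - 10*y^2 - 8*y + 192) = (y^2 - 3*y + 2)/(y^2 - 4*y - 32)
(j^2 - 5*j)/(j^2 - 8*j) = (j - 5)/(j - 8)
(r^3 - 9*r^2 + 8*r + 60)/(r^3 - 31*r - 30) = (r^2 - 3*r - 10)/(r^2 + 6*r + 5)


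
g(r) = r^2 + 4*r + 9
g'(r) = 2*r + 4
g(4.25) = 44.06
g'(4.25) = 12.50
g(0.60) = 11.76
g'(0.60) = 5.20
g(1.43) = 16.76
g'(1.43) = 6.86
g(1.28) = 15.76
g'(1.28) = 6.56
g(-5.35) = 16.22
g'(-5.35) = -6.70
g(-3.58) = 7.50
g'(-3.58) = -3.16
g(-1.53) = 5.22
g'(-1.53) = 0.94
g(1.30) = 15.89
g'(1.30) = 6.60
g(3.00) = 30.00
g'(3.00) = 10.00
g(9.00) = 126.00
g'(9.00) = 22.00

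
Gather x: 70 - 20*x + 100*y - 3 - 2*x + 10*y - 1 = -22*x + 110*y + 66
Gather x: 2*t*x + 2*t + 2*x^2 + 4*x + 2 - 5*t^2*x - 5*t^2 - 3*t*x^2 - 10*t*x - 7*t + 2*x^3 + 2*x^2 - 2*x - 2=-5*t^2 - 5*t + 2*x^3 + x^2*(4 - 3*t) + x*(-5*t^2 - 8*t + 2)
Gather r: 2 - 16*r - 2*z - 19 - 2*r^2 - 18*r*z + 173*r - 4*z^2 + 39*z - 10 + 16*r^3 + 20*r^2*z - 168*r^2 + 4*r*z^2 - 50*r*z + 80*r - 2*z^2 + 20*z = 16*r^3 + r^2*(20*z - 170) + r*(4*z^2 - 68*z + 237) - 6*z^2 + 57*z - 27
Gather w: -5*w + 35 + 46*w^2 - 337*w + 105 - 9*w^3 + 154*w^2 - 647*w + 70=-9*w^3 + 200*w^2 - 989*w + 210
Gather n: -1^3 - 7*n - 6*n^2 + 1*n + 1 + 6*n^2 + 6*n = 0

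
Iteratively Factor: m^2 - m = (m - 1)*(m)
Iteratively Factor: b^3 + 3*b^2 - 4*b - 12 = (b - 2)*(b^2 + 5*b + 6) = (b - 2)*(b + 2)*(b + 3)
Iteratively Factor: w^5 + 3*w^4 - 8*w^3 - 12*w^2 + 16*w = (w - 1)*(w^4 + 4*w^3 - 4*w^2 - 16*w) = (w - 1)*(w + 2)*(w^3 + 2*w^2 - 8*w) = (w - 1)*(w + 2)*(w + 4)*(w^2 - 2*w) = (w - 2)*(w - 1)*(w + 2)*(w + 4)*(w)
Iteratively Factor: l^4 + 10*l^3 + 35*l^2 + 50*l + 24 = (l + 3)*(l^3 + 7*l^2 + 14*l + 8) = (l + 2)*(l + 3)*(l^2 + 5*l + 4) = (l + 1)*(l + 2)*(l + 3)*(l + 4)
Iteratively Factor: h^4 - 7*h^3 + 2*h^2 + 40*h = (h - 5)*(h^3 - 2*h^2 - 8*h) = h*(h - 5)*(h^2 - 2*h - 8) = h*(h - 5)*(h - 4)*(h + 2)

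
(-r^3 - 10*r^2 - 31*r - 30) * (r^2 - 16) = -r^5 - 10*r^4 - 15*r^3 + 130*r^2 + 496*r + 480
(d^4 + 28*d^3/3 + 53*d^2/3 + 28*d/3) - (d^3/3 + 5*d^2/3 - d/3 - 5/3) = d^4 + 9*d^3 + 16*d^2 + 29*d/3 + 5/3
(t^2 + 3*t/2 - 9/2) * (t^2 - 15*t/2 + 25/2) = t^4 - 6*t^3 - 13*t^2/4 + 105*t/2 - 225/4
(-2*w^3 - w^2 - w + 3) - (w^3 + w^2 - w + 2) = -3*w^3 - 2*w^2 + 1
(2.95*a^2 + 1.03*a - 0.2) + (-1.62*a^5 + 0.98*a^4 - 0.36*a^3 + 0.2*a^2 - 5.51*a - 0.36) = -1.62*a^5 + 0.98*a^4 - 0.36*a^3 + 3.15*a^2 - 4.48*a - 0.56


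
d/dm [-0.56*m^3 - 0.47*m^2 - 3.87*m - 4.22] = -1.68*m^2 - 0.94*m - 3.87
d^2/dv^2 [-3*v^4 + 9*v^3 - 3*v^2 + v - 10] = -36*v^2 + 54*v - 6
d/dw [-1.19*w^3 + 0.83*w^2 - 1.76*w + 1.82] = -3.57*w^2 + 1.66*w - 1.76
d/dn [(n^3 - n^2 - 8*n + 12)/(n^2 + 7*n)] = (n^4 + 14*n^3 + n^2 - 24*n - 84)/(n^2*(n^2 + 14*n + 49))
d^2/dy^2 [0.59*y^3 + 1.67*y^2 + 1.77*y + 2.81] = 3.54*y + 3.34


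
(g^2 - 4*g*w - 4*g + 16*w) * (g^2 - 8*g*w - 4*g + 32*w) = g^4 - 12*g^3*w - 8*g^3 + 32*g^2*w^2 + 96*g^2*w + 16*g^2 - 256*g*w^2 - 192*g*w + 512*w^2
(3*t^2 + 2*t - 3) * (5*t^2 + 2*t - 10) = 15*t^4 + 16*t^3 - 41*t^2 - 26*t + 30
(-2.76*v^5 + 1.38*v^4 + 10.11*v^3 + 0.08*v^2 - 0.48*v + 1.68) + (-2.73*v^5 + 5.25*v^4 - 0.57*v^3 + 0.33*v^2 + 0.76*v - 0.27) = -5.49*v^5 + 6.63*v^4 + 9.54*v^3 + 0.41*v^2 + 0.28*v + 1.41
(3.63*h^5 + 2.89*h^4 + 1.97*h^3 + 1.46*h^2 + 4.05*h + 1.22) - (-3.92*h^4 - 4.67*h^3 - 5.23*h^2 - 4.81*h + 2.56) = 3.63*h^5 + 6.81*h^4 + 6.64*h^3 + 6.69*h^2 + 8.86*h - 1.34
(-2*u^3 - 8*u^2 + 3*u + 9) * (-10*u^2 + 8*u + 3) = 20*u^5 + 64*u^4 - 100*u^3 - 90*u^2 + 81*u + 27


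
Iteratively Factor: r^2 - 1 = (r + 1)*(r - 1)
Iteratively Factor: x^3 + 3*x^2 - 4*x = (x)*(x^2 + 3*x - 4) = x*(x - 1)*(x + 4)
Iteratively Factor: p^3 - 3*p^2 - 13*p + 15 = (p - 5)*(p^2 + 2*p - 3) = (p - 5)*(p + 3)*(p - 1)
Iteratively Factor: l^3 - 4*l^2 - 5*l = (l - 5)*(l^2 + l) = l*(l - 5)*(l + 1)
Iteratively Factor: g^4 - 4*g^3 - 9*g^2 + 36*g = (g + 3)*(g^3 - 7*g^2 + 12*g) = (g - 3)*(g + 3)*(g^2 - 4*g) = g*(g - 3)*(g + 3)*(g - 4)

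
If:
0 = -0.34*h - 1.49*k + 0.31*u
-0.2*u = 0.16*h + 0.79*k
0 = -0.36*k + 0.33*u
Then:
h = 0.00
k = 0.00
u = 0.00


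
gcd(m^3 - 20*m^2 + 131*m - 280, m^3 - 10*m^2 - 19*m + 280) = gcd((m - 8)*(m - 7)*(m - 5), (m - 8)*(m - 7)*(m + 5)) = m^2 - 15*m + 56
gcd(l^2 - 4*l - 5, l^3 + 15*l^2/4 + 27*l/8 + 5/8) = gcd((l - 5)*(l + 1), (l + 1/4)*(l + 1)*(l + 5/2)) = l + 1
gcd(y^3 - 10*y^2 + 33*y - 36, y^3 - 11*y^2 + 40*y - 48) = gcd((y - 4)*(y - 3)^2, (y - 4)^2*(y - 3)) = y^2 - 7*y + 12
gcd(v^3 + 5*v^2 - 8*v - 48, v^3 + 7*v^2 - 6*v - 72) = v^2 + v - 12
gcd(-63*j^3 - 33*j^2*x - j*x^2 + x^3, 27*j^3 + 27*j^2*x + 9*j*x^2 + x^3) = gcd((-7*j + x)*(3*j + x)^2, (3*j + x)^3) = 9*j^2 + 6*j*x + x^2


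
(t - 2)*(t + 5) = t^2 + 3*t - 10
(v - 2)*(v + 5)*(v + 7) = v^3 + 10*v^2 + 11*v - 70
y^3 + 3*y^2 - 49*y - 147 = (y - 7)*(y + 3)*(y + 7)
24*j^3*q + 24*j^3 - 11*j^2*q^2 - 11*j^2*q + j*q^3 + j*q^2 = (-8*j + q)*(-3*j + q)*(j*q + j)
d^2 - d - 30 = (d - 6)*(d + 5)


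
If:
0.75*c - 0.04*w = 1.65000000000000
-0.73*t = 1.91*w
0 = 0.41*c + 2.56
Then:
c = -6.24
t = 414.24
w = -158.32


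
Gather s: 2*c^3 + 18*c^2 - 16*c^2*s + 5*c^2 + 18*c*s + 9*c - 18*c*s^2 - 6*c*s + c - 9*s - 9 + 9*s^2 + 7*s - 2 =2*c^3 + 23*c^2 + 10*c + s^2*(9 - 18*c) + s*(-16*c^2 + 12*c - 2) - 11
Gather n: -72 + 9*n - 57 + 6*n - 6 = 15*n - 135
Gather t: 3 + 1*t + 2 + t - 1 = 2*t + 4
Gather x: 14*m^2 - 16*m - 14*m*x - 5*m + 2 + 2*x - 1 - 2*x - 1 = 14*m^2 - 14*m*x - 21*m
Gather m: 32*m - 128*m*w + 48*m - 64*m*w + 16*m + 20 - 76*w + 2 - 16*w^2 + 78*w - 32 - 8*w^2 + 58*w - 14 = m*(96 - 192*w) - 24*w^2 + 60*w - 24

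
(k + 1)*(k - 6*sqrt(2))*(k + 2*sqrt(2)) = k^3 - 4*sqrt(2)*k^2 + k^2 - 24*k - 4*sqrt(2)*k - 24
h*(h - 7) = h^2 - 7*h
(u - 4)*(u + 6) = u^2 + 2*u - 24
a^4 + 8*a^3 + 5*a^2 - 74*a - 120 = (a - 3)*(a + 2)*(a + 4)*(a + 5)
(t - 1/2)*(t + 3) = t^2 + 5*t/2 - 3/2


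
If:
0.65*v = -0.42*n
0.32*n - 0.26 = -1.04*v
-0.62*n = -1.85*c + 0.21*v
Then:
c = -0.19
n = -0.74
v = 0.48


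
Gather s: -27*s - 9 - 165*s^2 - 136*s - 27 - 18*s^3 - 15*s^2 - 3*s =-18*s^3 - 180*s^2 - 166*s - 36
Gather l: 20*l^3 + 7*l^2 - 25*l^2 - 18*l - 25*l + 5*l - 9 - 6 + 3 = 20*l^3 - 18*l^2 - 38*l - 12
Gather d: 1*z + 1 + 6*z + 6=7*z + 7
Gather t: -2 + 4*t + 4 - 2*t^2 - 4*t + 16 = 18 - 2*t^2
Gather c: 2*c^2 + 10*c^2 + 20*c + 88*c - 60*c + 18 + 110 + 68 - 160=12*c^2 + 48*c + 36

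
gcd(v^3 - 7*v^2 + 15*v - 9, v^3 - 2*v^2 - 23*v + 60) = v - 3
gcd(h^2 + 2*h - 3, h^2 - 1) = h - 1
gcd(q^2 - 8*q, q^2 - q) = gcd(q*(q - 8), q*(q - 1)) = q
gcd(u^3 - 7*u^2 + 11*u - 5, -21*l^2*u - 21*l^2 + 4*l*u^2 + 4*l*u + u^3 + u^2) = 1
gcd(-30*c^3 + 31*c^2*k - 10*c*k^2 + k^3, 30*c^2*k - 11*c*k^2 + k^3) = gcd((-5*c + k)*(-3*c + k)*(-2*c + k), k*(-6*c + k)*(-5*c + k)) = 5*c - k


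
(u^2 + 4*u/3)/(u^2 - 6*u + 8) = u*(3*u + 4)/(3*(u^2 - 6*u + 8))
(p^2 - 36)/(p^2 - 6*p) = (p + 6)/p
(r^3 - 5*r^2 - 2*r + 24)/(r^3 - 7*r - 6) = (r - 4)/(r + 1)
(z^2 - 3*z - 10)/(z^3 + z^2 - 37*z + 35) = (z + 2)/(z^2 + 6*z - 7)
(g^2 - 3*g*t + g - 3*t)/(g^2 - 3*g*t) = (g + 1)/g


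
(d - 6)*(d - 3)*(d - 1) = d^3 - 10*d^2 + 27*d - 18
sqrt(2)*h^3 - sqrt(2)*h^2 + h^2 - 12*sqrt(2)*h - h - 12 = (h - 4)*(h + 3)*(sqrt(2)*h + 1)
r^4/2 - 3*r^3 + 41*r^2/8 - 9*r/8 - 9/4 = (r/2 + 1/4)*(r - 3)*(r - 2)*(r - 3/2)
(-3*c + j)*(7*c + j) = -21*c^2 + 4*c*j + j^2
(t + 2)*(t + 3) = t^2 + 5*t + 6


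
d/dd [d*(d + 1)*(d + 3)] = 3*d^2 + 8*d + 3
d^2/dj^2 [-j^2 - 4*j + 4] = -2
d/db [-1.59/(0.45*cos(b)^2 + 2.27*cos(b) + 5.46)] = -(1.431*cos(b) + 3.6093)*sin(b)/(0.45*cos(b)^2 + 2.27*cos(b) + 5.46)^2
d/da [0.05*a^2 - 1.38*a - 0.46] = 0.1*a - 1.38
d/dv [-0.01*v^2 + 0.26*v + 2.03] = 0.26 - 0.02*v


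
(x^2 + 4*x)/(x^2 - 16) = x/(x - 4)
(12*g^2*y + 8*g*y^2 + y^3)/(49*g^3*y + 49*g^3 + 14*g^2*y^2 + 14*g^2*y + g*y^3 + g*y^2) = y*(12*g^2 + 8*g*y + y^2)/(g*(49*g^2*y + 49*g^2 + 14*g*y^2 + 14*g*y + y^3 + y^2))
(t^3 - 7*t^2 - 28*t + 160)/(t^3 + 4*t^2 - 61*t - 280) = (t - 4)/(t + 7)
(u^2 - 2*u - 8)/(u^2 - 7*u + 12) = (u + 2)/(u - 3)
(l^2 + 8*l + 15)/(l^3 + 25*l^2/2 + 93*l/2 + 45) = 2*(l + 3)/(2*l^2 + 15*l + 18)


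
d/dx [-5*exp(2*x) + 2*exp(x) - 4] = (2 - 10*exp(x))*exp(x)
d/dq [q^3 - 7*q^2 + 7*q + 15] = 3*q^2 - 14*q + 7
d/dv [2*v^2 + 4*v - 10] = 4*v + 4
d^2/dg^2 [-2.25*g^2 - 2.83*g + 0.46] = -4.50000000000000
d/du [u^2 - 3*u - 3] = 2*u - 3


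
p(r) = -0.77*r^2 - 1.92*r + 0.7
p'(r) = -1.54*r - 1.92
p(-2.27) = 1.09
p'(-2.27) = 1.58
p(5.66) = -34.83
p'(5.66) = -10.64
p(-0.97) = 1.84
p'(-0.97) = -0.43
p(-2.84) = -0.06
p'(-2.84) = 2.45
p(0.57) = -0.64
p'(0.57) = -2.80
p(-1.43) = 1.87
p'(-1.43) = 0.28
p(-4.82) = -7.93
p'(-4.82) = 5.50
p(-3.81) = -3.16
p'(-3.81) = 3.95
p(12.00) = -133.22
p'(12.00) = -20.40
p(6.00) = -38.54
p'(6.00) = -11.16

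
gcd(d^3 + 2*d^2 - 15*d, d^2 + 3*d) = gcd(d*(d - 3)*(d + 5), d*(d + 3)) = d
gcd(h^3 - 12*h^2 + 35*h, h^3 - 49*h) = h^2 - 7*h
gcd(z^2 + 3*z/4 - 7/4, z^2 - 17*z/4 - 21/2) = z + 7/4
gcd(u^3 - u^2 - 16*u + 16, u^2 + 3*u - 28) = u - 4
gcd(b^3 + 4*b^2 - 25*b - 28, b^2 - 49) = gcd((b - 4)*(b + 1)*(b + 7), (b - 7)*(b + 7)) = b + 7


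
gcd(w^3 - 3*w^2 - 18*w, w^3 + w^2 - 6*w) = w^2 + 3*w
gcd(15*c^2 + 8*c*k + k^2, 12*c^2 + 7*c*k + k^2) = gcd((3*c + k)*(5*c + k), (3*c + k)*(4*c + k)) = 3*c + k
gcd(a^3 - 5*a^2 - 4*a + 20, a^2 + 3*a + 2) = a + 2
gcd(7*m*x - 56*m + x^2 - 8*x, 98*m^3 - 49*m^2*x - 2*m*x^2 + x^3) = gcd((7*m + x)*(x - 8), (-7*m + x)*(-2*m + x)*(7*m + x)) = 7*m + x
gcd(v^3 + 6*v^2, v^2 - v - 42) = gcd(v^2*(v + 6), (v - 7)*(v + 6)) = v + 6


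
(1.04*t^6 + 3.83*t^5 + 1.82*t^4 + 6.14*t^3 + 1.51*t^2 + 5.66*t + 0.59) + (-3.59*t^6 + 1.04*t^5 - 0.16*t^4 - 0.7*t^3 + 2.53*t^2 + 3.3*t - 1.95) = -2.55*t^6 + 4.87*t^5 + 1.66*t^4 + 5.44*t^3 + 4.04*t^2 + 8.96*t - 1.36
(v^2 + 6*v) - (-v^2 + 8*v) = 2*v^2 - 2*v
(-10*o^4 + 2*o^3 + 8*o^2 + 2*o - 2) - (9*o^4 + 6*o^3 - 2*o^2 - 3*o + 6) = -19*o^4 - 4*o^3 + 10*o^2 + 5*o - 8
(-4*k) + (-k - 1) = -5*k - 1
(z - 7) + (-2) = z - 9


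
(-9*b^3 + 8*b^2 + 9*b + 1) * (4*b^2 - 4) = -36*b^5 + 32*b^4 + 72*b^3 - 28*b^2 - 36*b - 4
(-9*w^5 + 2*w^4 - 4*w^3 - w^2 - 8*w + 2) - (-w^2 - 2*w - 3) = -9*w^5 + 2*w^4 - 4*w^3 - 6*w + 5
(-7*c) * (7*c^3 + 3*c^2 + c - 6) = -49*c^4 - 21*c^3 - 7*c^2 + 42*c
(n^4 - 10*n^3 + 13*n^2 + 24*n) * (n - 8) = n^5 - 18*n^4 + 93*n^3 - 80*n^2 - 192*n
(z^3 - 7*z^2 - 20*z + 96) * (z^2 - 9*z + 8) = z^5 - 16*z^4 + 51*z^3 + 220*z^2 - 1024*z + 768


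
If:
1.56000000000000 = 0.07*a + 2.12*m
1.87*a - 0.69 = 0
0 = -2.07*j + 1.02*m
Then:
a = 0.37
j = 0.36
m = 0.72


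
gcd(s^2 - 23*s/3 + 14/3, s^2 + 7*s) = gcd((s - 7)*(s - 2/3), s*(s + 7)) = 1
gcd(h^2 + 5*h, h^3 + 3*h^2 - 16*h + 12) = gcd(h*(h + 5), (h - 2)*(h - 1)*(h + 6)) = 1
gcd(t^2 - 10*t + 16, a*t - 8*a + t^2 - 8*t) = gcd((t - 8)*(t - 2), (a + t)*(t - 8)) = t - 8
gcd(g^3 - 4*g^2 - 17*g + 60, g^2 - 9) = g - 3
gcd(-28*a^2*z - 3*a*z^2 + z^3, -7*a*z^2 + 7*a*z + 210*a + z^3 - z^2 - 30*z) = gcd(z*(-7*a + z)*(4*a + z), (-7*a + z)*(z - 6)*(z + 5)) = -7*a + z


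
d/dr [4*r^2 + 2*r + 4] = 8*r + 2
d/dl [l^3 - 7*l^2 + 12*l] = 3*l^2 - 14*l + 12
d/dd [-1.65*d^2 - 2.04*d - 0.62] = -3.3*d - 2.04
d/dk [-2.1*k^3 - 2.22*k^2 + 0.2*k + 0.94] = -6.3*k^2 - 4.44*k + 0.2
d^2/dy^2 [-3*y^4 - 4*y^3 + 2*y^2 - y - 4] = -36*y^2 - 24*y + 4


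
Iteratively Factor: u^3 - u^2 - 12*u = (u)*(u^2 - u - 12) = u*(u - 4)*(u + 3)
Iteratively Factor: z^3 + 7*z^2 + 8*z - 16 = (z + 4)*(z^2 + 3*z - 4) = (z + 4)^2*(z - 1)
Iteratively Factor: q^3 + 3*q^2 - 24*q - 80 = (q + 4)*(q^2 - q - 20) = (q - 5)*(q + 4)*(q + 4)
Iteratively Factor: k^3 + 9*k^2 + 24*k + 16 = (k + 1)*(k^2 + 8*k + 16) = (k + 1)*(k + 4)*(k + 4)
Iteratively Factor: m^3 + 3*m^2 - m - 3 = (m + 1)*(m^2 + 2*m - 3) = (m + 1)*(m + 3)*(m - 1)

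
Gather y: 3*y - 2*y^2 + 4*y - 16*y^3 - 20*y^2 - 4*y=-16*y^3 - 22*y^2 + 3*y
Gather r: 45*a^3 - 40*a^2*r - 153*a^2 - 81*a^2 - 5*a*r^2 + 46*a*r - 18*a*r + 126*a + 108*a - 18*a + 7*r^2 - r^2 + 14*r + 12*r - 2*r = 45*a^3 - 234*a^2 + 216*a + r^2*(6 - 5*a) + r*(-40*a^2 + 28*a + 24)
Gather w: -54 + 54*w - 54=54*w - 108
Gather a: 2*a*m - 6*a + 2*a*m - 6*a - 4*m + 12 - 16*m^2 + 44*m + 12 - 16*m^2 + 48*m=a*(4*m - 12) - 32*m^2 + 88*m + 24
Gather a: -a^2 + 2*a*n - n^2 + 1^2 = -a^2 + 2*a*n - n^2 + 1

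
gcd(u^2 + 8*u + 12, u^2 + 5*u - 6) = u + 6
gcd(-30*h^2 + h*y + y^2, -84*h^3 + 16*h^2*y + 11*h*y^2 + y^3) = 6*h + y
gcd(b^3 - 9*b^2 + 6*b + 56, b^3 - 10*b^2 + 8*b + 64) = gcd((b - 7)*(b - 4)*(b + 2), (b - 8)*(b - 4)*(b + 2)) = b^2 - 2*b - 8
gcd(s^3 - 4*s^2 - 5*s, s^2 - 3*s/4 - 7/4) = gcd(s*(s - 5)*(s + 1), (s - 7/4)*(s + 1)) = s + 1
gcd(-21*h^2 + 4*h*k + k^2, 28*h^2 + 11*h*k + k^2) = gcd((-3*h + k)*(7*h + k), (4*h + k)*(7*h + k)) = 7*h + k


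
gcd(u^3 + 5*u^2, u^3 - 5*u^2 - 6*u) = u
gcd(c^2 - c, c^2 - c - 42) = 1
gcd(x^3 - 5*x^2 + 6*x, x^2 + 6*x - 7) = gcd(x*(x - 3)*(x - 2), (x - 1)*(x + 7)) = 1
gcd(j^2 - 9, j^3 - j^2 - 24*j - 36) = j + 3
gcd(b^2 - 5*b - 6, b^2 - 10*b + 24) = b - 6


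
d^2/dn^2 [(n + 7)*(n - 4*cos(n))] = 2*(2*n + 14)*cos(n) + 8*sin(n) + 2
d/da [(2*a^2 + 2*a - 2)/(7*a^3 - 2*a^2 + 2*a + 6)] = 2*(-7*a^4 - 14*a^3 + 25*a^2 + 8*a + 8)/(49*a^6 - 28*a^5 + 32*a^4 + 76*a^3 - 20*a^2 + 24*a + 36)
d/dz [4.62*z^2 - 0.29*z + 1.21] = 9.24*z - 0.29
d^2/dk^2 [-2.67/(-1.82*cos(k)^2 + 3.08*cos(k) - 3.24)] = (-35.376432*(1 - cos(k)^2)^2 + 44.900856*cos(k)^3 + 19.96092*cos(k)^2 - 116.446176*cos(k) + 54.544896)/(1.82*cos(k)^2 - 3.08*cos(k) + 3.24)^3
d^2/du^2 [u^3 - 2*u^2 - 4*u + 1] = 6*u - 4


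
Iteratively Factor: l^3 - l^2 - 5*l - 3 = (l + 1)*(l^2 - 2*l - 3) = (l + 1)^2*(l - 3)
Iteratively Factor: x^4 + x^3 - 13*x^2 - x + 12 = (x - 3)*(x^3 + 4*x^2 - x - 4) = (x - 3)*(x + 4)*(x^2 - 1) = (x - 3)*(x - 1)*(x + 4)*(x + 1)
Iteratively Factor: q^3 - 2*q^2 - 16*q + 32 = (q - 2)*(q^2 - 16) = (q - 2)*(q + 4)*(q - 4)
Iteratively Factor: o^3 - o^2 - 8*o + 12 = (o - 2)*(o^2 + o - 6) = (o - 2)^2*(o + 3)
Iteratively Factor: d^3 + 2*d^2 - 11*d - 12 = (d - 3)*(d^2 + 5*d + 4) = (d - 3)*(d + 1)*(d + 4)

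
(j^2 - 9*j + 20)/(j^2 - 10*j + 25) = (j - 4)/(j - 5)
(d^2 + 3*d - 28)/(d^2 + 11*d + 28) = (d - 4)/(d + 4)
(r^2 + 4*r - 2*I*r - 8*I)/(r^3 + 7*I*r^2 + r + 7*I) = (r^2 + 2*r*(2 - I) - 8*I)/(r^3 + 7*I*r^2 + r + 7*I)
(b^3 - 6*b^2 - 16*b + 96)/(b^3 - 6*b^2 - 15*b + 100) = (b^2 - 10*b + 24)/(b^2 - 10*b + 25)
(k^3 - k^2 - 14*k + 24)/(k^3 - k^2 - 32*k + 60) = (k^2 + k - 12)/(k^2 + k - 30)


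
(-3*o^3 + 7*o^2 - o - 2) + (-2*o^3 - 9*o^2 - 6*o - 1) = -5*o^3 - 2*o^2 - 7*o - 3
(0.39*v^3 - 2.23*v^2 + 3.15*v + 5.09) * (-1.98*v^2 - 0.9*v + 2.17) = -0.7722*v^5 + 4.0644*v^4 - 3.3837*v^3 - 17.7523*v^2 + 2.2545*v + 11.0453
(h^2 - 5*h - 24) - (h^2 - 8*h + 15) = 3*h - 39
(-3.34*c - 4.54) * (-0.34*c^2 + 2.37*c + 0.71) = 1.1356*c^3 - 6.3722*c^2 - 13.1312*c - 3.2234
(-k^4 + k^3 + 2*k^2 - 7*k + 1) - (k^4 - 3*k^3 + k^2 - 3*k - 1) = -2*k^4 + 4*k^3 + k^2 - 4*k + 2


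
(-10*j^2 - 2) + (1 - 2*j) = -10*j^2 - 2*j - 1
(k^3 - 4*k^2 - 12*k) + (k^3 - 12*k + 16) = 2*k^3 - 4*k^2 - 24*k + 16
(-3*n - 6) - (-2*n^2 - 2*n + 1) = 2*n^2 - n - 7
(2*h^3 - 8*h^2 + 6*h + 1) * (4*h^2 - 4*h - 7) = 8*h^5 - 40*h^4 + 42*h^3 + 36*h^2 - 46*h - 7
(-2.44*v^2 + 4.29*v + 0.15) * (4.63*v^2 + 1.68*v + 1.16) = -11.2972*v^4 + 15.7635*v^3 + 5.0713*v^2 + 5.2284*v + 0.174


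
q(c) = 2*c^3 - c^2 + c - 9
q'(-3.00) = 61.00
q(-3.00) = -75.00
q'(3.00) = 49.00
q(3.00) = 39.00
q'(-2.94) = 58.74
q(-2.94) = -71.41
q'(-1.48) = 17.10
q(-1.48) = -19.15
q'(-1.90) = 26.46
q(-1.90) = -28.23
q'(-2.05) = 30.32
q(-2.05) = -32.48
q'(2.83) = 43.39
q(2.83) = 31.15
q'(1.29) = 8.40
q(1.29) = -5.08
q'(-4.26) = 118.41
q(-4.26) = -186.03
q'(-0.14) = 1.40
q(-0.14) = -9.17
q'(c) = 6*c^2 - 2*c + 1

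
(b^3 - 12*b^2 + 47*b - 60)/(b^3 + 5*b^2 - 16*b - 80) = (b^2 - 8*b + 15)/(b^2 + 9*b + 20)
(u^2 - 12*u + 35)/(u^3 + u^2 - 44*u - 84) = (u - 5)/(u^2 + 8*u + 12)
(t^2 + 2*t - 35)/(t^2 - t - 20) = (t + 7)/(t + 4)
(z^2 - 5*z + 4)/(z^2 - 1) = (z - 4)/(z + 1)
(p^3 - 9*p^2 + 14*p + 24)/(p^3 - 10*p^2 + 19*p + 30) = (p - 4)/(p - 5)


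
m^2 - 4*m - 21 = (m - 7)*(m + 3)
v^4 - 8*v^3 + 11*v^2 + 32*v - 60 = (v - 5)*(v - 3)*(v - 2)*(v + 2)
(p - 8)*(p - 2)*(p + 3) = p^3 - 7*p^2 - 14*p + 48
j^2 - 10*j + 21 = (j - 7)*(j - 3)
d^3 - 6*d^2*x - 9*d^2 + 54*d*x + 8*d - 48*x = (d - 8)*(d - 1)*(d - 6*x)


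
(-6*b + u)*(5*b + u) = -30*b^2 - b*u + u^2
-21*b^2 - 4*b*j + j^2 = (-7*b + j)*(3*b + j)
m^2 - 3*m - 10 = (m - 5)*(m + 2)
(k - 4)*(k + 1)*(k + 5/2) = k^3 - k^2/2 - 23*k/2 - 10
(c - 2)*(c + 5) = c^2 + 3*c - 10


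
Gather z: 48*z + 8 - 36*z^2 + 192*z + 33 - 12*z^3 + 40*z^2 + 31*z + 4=-12*z^3 + 4*z^2 + 271*z + 45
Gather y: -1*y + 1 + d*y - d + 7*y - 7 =-d + y*(d + 6) - 6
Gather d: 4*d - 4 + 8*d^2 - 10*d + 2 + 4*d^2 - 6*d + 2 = 12*d^2 - 12*d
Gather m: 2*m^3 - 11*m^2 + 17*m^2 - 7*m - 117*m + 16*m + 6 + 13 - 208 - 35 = 2*m^3 + 6*m^2 - 108*m - 224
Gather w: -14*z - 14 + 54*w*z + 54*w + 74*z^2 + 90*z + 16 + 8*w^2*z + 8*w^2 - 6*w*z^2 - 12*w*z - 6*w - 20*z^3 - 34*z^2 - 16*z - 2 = w^2*(8*z + 8) + w*(-6*z^2 + 42*z + 48) - 20*z^3 + 40*z^2 + 60*z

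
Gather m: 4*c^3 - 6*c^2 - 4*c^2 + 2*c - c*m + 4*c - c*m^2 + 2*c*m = 4*c^3 - 10*c^2 - c*m^2 + c*m + 6*c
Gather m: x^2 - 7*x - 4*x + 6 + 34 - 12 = x^2 - 11*x + 28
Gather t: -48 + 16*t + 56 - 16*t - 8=0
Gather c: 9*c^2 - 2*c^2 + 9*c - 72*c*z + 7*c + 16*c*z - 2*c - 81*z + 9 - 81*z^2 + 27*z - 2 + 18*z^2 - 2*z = 7*c^2 + c*(14 - 56*z) - 63*z^2 - 56*z + 7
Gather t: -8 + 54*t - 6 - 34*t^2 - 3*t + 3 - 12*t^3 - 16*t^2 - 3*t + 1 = -12*t^3 - 50*t^2 + 48*t - 10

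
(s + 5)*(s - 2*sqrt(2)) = s^2 - 2*sqrt(2)*s + 5*s - 10*sqrt(2)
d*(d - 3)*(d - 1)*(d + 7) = d^4 + 3*d^3 - 25*d^2 + 21*d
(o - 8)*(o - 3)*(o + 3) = o^3 - 8*o^2 - 9*o + 72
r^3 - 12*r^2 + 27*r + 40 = (r - 8)*(r - 5)*(r + 1)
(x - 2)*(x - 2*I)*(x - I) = x^3 - 2*x^2 - 3*I*x^2 - 2*x + 6*I*x + 4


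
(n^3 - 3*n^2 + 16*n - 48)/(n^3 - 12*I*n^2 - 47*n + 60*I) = (n^2 + n*(-3 + 4*I) - 12*I)/(n^2 - 8*I*n - 15)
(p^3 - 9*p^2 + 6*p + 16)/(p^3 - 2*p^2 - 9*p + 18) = (p^2 - 7*p - 8)/(p^2 - 9)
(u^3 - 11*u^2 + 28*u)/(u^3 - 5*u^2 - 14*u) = (u - 4)/(u + 2)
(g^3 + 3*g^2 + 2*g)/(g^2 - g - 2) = g*(g + 2)/(g - 2)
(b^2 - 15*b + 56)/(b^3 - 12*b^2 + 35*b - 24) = (b - 7)/(b^2 - 4*b + 3)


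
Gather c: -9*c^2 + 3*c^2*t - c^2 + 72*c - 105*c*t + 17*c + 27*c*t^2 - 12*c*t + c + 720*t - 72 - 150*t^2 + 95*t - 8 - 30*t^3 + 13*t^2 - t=c^2*(3*t - 10) + c*(27*t^2 - 117*t + 90) - 30*t^3 - 137*t^2 + 814*t - 80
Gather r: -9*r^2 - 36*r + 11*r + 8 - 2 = -9*r^2 - 25*r + 6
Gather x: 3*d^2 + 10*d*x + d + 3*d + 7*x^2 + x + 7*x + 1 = 3*d^2 + 4*d + 7*x^2 + x*(10*d + 8) + 1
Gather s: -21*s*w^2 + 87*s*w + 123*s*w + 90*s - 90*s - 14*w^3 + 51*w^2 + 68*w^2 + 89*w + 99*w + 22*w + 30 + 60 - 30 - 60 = s*(-21*w^2 + 210*w) - 14*w^3 + 119*w^2 + 210*w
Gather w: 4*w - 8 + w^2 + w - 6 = w^2 + 5*w - 14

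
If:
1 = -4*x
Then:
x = -1/4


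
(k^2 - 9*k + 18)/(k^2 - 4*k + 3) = (k - 6)/(k - 1)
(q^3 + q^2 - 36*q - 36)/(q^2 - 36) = q + 1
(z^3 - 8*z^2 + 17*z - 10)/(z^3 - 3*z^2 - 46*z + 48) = (z^2 - 7*z + 10)/(z^2 - 2*z - 48)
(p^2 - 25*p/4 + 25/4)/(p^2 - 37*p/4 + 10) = (p - 5)/(p - 8)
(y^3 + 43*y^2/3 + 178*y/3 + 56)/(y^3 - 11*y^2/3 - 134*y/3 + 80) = (3*y^2 + 25*y + 28)/(3*y^2 - 29*y + 40)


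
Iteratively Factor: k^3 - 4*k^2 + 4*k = (k - 2)*(k^2 - 2*k) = (k - 2)^2*(k)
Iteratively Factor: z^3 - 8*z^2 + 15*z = (z - 5)*(z^2 - 3*z) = (z - 5)*(z - 3)*(z)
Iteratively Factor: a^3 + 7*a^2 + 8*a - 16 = (a + 4)*(a^2 + 3*a - 4) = (a - 1)*(a + 4)*(a + 4)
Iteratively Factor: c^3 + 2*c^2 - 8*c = (c + 4)*(c^2 - 2*c) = (c - 2)*(c + 4)*(c)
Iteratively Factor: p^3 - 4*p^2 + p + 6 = (p - 3)*(p^2 - p - 2) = (p - 3)*(p + 1)*(p - 2)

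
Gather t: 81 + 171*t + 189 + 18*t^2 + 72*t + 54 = 18*t^2 + 243*t + 324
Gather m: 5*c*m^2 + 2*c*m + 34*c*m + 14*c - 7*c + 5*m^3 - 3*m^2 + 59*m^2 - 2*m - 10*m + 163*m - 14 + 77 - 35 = 7*c + 5*m^3 + m^2*(5*c + 56) + m*(36*c + 151) + 28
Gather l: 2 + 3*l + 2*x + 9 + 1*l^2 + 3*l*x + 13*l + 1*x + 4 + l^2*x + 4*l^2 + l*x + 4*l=l^2*(x + 5) + l*(4*x + 20) + 3*x + 15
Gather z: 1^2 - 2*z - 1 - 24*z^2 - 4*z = -24*z^2 - 6*z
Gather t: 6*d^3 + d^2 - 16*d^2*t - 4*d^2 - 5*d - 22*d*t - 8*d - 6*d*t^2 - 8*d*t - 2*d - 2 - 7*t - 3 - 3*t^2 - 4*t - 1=6*d^3 - 3*d^2 - 15*d + t^2*(-6*d - 3) + t*(-16*d^2 - 30*d - 11) - 6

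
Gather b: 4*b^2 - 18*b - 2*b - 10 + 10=4*b^2 - 20*b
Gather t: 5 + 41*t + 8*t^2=8*t^2 + 41*t + 5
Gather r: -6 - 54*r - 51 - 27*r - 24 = -81*r - 81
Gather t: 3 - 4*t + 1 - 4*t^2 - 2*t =-4*t^2 - 6*t + 4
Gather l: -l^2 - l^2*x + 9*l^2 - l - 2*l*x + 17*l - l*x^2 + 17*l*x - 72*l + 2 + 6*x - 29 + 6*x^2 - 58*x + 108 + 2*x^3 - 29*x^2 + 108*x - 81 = l^2*(8 - x) + l*(-x^2 + 15*x - 56) + 2*x^3 - 23*x^2 + 56*x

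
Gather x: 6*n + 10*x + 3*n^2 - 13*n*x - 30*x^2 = 3*n^2 + 6*n - 30*x^2 + x*(10 - 13*n)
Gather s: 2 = 2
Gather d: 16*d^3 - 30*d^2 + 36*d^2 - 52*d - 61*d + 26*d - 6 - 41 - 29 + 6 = 16*d^3 + 6*d^2 - 87*d - 70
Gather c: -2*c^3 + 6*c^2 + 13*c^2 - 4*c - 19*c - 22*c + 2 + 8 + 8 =-2*c^3 + 19*c^2 - 45*c + 18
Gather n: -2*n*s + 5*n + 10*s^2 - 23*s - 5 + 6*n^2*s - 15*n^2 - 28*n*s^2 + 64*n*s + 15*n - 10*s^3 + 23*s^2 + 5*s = n^2*(6*s - 15) + n*(-28*s^2 + 62*s + 20) - 10*s^3 + 33*s^2 - 18*s - 5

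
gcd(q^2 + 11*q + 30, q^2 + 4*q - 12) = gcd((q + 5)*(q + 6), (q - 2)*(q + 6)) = q + 6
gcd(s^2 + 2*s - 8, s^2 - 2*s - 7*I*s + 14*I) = s - 2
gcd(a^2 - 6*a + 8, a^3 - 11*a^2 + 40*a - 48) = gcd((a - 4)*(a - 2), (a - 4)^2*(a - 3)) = a - 4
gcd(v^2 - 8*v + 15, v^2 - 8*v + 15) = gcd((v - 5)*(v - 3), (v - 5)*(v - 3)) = v^2 - 8*v + 15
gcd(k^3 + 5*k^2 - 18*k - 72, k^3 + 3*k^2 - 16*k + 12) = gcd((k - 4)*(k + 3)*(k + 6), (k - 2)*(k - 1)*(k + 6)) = k + 6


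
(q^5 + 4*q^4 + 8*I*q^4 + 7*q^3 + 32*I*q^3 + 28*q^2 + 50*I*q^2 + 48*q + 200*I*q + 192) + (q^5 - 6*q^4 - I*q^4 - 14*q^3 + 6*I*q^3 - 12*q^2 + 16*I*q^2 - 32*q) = 2*q^5 - 2*q^4 + 7*I*q^4 - 7*q^3 + 38*I*q^3 + 16*q^2 + 66*I*q^2 + 16*q + 200*I*q + 192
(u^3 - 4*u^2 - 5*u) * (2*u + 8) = 2*u^4 - 42*u^2 - 40*u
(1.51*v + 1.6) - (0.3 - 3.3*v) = 4.81*v + 1.3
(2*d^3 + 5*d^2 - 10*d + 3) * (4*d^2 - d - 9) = 8*d^5 + 18*d^4 - 63*d^3 - 23*d^2 + 87*d - 27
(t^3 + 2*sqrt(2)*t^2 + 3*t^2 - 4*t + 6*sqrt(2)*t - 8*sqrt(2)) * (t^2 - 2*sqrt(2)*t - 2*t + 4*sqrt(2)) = t^5 + t^4 - 18*t^3 + 80*t - 64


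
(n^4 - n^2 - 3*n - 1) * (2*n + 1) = 2*n^5 + n^4 - 2*n^3 - 7*n^2 - 5*n - 1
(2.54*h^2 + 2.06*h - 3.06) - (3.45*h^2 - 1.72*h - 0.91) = -0.91*h^2 + 3.78*h - 2.15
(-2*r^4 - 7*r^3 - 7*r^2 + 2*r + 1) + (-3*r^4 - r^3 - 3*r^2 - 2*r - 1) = -5*r^4 - 8*r^3 - 10*r^2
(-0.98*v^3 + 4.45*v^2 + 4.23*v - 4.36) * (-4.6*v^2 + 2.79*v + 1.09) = 4.508*v^5 - 23.2042*v^4 - 8.1107*v^3 + 36.7082*v^2 - 7.5537*v - 4.7524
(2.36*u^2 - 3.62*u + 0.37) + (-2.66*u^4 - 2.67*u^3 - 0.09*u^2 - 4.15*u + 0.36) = -2.66*u^4 - 2.67*u^3 + 2.27*u^2 - 7.77*u + 0.73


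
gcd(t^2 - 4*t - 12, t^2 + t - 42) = t - 6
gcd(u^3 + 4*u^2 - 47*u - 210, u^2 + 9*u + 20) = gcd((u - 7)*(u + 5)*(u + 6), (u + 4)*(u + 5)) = u + 5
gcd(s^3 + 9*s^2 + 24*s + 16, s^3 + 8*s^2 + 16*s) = s^2 + 8*s + 16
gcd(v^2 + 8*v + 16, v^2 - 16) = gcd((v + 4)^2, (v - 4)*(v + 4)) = v + 4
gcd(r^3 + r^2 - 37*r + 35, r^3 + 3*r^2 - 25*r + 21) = r^2 + 6*r - 7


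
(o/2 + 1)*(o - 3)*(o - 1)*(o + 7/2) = o^4/2 + 3*o^3/4 - 6*o^2 - 23*o/4 + 21/2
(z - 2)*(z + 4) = z^2 + 2*z - 8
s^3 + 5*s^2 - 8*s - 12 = (s - 2)*(s + 1)*(s + 6)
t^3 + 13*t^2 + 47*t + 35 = (t + 1)*(t + 5)*(t + 7)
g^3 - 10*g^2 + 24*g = g*(g - 6)*(g - 4)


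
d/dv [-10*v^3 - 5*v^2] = 10*v*(-3*v - 1)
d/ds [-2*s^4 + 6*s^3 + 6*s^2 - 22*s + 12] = -8*s^3 + 18*s^2 + 12*s - 22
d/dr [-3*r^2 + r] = 1 - 6*r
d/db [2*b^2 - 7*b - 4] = 4*b - 7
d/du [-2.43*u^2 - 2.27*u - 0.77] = -4.86*u - 2.27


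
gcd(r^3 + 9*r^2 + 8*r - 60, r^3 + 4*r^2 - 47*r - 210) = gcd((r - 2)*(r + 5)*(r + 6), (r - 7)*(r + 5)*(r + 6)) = r^2 + 11*r + 30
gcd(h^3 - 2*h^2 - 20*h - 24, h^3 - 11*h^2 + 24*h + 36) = h - 6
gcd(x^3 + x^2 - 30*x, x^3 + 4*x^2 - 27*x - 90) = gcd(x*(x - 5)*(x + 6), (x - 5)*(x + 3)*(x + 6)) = x^2 + x - 30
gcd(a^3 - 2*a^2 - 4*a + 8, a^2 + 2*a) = a + 2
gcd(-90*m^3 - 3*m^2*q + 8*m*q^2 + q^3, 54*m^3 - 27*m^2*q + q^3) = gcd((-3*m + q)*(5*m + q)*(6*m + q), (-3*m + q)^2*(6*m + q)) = -18*m^2 + 3*m*q + q^2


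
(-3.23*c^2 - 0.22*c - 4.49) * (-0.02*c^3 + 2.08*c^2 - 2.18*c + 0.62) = 0.0646*c^5 - 6.714*c^4 + 6.6736*c^3 - 10.8622*c^2 + 9.6518*c - 2.7838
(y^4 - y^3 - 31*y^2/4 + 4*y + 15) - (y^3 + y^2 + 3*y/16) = y^4 - 2*y^3 - 35*y^2/4 + 61*y/16 + 15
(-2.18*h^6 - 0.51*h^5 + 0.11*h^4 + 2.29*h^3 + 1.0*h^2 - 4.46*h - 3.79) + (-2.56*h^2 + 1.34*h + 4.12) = -2.18*h^6 - 0.51*h^5 + 0.11*h^4 + 2.29*h^3 - 1.56*h^2 - 3.12*h + 0.33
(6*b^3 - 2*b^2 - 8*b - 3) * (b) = 6*b^4 - 2*b^3 - 8*b^2 - 3*b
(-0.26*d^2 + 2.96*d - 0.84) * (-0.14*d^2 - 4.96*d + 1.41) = 0.0364*d^4 + 0.8752*d^3 - 14.9306*d^2 + 8.34*d - 1.1844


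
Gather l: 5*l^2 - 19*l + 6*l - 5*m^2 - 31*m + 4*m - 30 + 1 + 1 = 5*l^2 - 13*l - 5*m^2 - 27*m - 28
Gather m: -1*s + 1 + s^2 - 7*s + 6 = s^2 - 8*s + 7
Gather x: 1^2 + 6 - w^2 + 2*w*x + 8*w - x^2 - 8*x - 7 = -w^2 + 8*w - x^2 + x*(2*w - 8)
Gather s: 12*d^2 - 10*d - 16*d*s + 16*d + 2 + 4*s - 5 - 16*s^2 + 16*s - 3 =12*d^2 + 6*d - 16*s^2 + s*(20 - 16*d) - 6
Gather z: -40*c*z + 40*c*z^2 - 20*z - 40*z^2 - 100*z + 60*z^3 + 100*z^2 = 60*z^3 + z^2*(40*c + 60) + z*(-40*c - 120)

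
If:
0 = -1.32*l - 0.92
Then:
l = -0.70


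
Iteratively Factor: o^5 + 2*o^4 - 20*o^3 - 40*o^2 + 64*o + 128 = (o - 2)*(o^4 + 4*o^3 - 12*o^2 - 64*o - 64) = (o - 2)*(o + 4)*(o^3 - 12*o - 16) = (o - 2)*(o + 2)*(o + 4)*(o^2 - 2*o - 8) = (o - 4)*(o - 2)*(o + 2)*(o + 4)*(o + 2)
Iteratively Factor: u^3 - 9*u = (u - 3)*(u^2 + 3*u) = u*(u - 3)*(u + 3)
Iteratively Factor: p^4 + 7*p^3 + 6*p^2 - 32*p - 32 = (p + 4)*(p^3 + 3*p^2 - 6*p - 8) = (p - 2)*(p + 4)*(p^2 + 5*p + 4) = (p - 2)*(p + 4)^2*(p + 1)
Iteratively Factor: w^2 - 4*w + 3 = (w - 3)*(w - 1)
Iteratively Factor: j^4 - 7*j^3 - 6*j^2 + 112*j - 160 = (j - 5)*(j^3 - 2*j^2 - 16*j + 32) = (j - 5)*(j - 4)*(j^2 + 2*j - 8) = (j - 5)*(j - 4)*(j - 2)*(j + 4)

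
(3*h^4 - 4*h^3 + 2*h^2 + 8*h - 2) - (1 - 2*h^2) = 3*h^4 - 4*h^3 + 4*h^2 + 8*h - 3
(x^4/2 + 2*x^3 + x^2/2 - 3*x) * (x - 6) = x^5/2 - x^4 - 23*x^3/2 - 6*x^2 + 18*x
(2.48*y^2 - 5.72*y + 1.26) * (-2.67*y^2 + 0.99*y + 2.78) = -6.6216*y^4 + 17.7276*y^3 - 2.1326*y^2 - 14.6542*y + 3.5028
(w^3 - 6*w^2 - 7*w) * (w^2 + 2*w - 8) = w^5 - 4*w^4 - 27*w^3 + 34*w^2 + 56*w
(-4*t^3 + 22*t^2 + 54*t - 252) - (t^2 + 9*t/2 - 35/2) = -4*t^3 + 21*t^2 + 99*t/2 - 469/2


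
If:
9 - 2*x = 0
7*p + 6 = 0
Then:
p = -6/7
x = 9/2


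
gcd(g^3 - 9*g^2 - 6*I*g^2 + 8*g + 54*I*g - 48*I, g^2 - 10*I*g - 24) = g - 6*I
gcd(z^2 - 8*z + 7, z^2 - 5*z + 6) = 1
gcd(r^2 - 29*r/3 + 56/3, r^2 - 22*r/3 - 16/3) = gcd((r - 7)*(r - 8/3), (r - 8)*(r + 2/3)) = 1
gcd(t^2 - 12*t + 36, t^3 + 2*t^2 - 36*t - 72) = t - 6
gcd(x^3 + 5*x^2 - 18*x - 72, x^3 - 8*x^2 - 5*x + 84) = x^2 - x - 12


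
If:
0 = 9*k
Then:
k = 0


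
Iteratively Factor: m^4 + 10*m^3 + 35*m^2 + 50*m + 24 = (m + 4)*(m^3 + 6*m^2 + 11*m + 6) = (m + 3)*(m + 4)*(m^2 + 3*m + 2) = (m + 2)*(m + 3)*(m + 4)*(m + 1)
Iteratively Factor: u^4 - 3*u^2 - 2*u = (u - 2)*(u^3 + 2*u^2 + u) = (u - 2)*(u + 1)*(u^2 + u) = (u - 2)*(u + 1)^2*(u)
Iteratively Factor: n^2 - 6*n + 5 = (n - 5)*(n - 1)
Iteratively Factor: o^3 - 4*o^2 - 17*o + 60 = (o - 3)*(o^2 - o - 20) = (o - 5)*(o - 3)*(o + 4)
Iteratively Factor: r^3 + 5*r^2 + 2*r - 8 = (r - 1)*(r^2 + 6*r + 8) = (r - 1)*(r + 2)*(r + 4)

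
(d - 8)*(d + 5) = d^2 - 3*d - 40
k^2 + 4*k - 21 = (k - 3)*(k + 7)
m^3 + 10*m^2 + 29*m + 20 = (m + 1)*(m + 4)*(m + 5)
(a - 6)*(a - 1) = a^2 - 7*a + 6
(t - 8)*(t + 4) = t^2 - 4*t - 32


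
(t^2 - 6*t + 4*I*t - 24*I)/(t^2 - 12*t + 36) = (t + 4*I)/(t - 6)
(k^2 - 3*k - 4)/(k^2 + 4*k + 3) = (k - 4)/(k + 3)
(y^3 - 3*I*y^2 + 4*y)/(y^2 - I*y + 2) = y*(y - 4*I)/(y - 2*I)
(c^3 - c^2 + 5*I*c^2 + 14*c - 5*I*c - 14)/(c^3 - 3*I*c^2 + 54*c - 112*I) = (c - 1)/(c - 8*I)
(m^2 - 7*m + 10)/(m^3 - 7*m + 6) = (m - 5)/(m^2 + 2*m - 3)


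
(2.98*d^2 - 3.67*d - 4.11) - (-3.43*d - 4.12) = 2.98*d^2 - 0.24*d + 0.00999999999999979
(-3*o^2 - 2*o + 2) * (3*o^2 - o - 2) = -9*o^4 - 3*o^3 + 14*o^2 + 2*o - 4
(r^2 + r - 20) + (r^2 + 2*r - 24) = 2*r^2 + 3*r - 44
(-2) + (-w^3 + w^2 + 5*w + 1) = -w^3 + w^2 + 5*w - 1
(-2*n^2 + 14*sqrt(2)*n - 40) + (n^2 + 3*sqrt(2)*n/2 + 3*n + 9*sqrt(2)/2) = -n^2 + 3*n + 31*sqrt(2)*n/2 - 40 + 9*sqrt(2)/2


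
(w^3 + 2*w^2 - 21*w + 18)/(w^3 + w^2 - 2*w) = (w^2 + 3*w - 18)/(w*(w + 2))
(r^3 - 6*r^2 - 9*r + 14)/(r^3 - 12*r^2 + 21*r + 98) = (r - 1)/(r - 7)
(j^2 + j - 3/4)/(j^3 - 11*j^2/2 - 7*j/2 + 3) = (j + 3/2)/(j^2 - 5*j - 6)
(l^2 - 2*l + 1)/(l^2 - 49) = (l^2 - 2*l + 1)/(l^2 - 49)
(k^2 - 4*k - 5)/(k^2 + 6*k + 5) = (k - 5)/(k + 5)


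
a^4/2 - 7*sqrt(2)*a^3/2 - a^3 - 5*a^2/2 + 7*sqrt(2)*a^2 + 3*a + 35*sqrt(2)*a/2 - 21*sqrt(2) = (a/2 + 1)*(a - 3)*(a - 1)*(a - 7*sqrt(2))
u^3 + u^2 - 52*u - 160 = (u - 8)*(u + 4)*(u + 5)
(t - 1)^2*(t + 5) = t^3 + 3*t^2 - 9*t + 5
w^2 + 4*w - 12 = (w - 2)*(w + 6)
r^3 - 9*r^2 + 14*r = r*(r - 7)*(r - 2)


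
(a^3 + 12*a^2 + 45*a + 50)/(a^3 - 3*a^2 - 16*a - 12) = (a^2 + 10*a + 25)/(a^2 - 5*a - 6)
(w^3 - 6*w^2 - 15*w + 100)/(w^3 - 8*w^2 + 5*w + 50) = (w + 4)/(w + 2)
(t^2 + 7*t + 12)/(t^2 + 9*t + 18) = (t + 4)/(t + 6)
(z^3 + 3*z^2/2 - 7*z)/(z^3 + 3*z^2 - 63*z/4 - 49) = 2*z*(z - 2)/(2*z^2 - z - 28)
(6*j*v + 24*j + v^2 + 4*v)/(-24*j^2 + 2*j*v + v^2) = (v + 4)/(-4*j + v)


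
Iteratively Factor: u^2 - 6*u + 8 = (u - 4)*(u - 2)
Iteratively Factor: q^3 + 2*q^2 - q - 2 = (q - 1)*(q^2 + 3*q + 2) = (q - 1)*(q + 1)*(q + 2)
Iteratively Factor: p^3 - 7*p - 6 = (p + 1)*(p^2 - p - 6) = (p + 1)*(p + 2)*(p - 3)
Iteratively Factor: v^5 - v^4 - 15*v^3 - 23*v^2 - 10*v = (v + 2)*(v^4 - 3*v^3 - 9*v^2 - 5*v) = (v + 1)*(v + 2)*(v^3 - 4*v^2 - 5*v) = (v + 1)^2*(v + 2)*(v^2 - 5*v) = (v - 5)*(v + 1)^2*(v + 2)*(v)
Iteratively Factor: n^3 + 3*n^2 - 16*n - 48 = (n - 4)*(n^2 + 7*n + 12) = (n - 4)*(n + 3)*(n + 4)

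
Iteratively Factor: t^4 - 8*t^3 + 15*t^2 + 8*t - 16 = (t - 4)*(t^3 - 4*t^2 - t + 4) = (t - 4)*(t + 1)*(t^2 - 5*t + 4) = (t - 4)^2*(t + 1)*(t - 1)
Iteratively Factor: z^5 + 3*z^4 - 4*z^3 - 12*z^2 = (z)*(z^4 + 3*z^3 - 4*z^2 - 12*z) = z*(z + 2)*(z^3 + z^2 - 6*z) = z*(z - 2)*(z + 2)*(z^2 + 3*z) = z^2*(z - 2)*(z + 2)*(z + 3)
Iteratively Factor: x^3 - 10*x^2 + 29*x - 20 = (x - 5)*(x^2 - 5*x + 4) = (x - 5)*(x - 4)*(x - 1)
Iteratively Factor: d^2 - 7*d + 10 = (d - 5)*(d - 2)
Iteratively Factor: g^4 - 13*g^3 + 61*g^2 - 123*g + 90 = (g - 3)*(g^3 - 10*g^2 + 31*g - 30) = (g - 3)^2*(g^2 - 7*g + 10) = (g - 5)*(g - 3)^2*(g - 2)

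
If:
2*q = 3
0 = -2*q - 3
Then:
No Solution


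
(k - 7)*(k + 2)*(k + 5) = k^3 - 39*k - 70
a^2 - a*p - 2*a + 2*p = (a - 2)*(a - p)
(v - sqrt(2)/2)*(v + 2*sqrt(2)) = v^2 + 3*sqrt(2)*v/2 - 2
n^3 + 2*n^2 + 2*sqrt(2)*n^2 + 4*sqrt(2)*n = n*(n + 2)*(n + 2*sqrt(2))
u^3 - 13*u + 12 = (u - 3)*(u - 1)*(u + 4)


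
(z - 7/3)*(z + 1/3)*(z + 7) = z^3 + 5*z^2 - 133*z/9 - 49/9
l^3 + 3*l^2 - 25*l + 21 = (l - 3)*(l - 1)*(l + 7)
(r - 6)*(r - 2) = r^2 - 8*r + 12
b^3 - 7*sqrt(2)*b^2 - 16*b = b*(b - 8*sqrt(2))*(b + sqrt(2))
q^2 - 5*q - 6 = (q - 6)*(q + 1)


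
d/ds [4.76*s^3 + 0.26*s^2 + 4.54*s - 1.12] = 14.28*s^2 + 0.52*s + 4.54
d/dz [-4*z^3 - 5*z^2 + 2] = 2*z*(-6*z - 5)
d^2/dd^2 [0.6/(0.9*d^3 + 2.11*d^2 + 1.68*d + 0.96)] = (-(3.24*d + 2.532)*(0.9*d^3 + 2.11*d^2 + 1.68*d + 0.96) + 0.6*(2.7*d^2 + 4.22*d + 1.68)*(5.4*d^2 + 8.44*d + 3.36))/(0.9*d^3 + 2.11*d^2 + 1.68*d + 0.96)^3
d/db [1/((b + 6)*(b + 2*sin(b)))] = -(b + (b + 6)*(2*cos(b) + 1) + 2*sin(b))/((b + 6)^2*(b + 2*sin(b))^2)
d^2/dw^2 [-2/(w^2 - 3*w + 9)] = 4*(w^2 - 3*w - (2*w - 3)^2 + 9)/(w^2 - 3*w + 9)^3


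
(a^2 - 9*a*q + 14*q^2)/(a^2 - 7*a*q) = (a - 2*q)/a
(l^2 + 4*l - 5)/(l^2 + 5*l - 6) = (l + 5)/(l + 6)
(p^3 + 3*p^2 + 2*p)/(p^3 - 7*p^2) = (p^2 + 3*p + 2)/(p*(p - 7))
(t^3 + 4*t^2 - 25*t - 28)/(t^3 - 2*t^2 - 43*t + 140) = (t + 1)/(t - 5)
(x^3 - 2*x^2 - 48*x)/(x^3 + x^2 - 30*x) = (x - 8)/(x - 5)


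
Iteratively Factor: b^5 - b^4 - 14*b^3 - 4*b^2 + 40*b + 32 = (b + 1)*(b^4 - 2*b^3 - 12*b^2 + 8*b + 32) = (b - 4)*(b + 1)*(b^3 + 2*b^2 - 4*b - 8) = (b - 4)*(b + 1)*(b + 2)*(b^2 - 4) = (b - 4)*(b - 2)*(b + 1)*(b + 2)*(b + 2)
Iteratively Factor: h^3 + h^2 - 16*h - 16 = (h - 4)*(h^2 + 5*h + 4) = (h - 4)*(h + 4)*(h + 1)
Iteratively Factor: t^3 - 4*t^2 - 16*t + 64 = (t + 4)*(t^2 - 8*t + 16) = (t - 4)*(t + 4)*(t - 4)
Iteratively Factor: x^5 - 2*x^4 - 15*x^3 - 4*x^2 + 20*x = (x - 5)*(x^4 + 3*x^3 - 4*x) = x*(x - 5)*(x^3 + 3*x^2 - 4) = x*(x - 5)*(x - 1)*(x^2 + 4*x + 4) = x*(x - 5)*(x - 1)*(x + 2)*(x + 2)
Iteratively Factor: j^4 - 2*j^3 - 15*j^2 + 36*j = (j - 3)*(j^3 + j^2 - 12*j) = j*(j - 3)*(j^2 + j - 12) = j*(j - 3)*(j + 4)*(j - 3)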